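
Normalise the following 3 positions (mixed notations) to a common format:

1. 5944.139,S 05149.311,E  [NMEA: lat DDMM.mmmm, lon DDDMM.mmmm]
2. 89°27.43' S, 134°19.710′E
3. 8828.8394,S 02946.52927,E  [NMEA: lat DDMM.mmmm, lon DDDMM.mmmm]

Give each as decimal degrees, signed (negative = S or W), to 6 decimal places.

1. -59.735650, 51.821850
2. -89.457167, 134.328500
3. -88.480657, 29.775488

Point 1:
  Latitude: split at 2 digits → 59° and 44.139′; 59 + 44.139/60 = 59.7356500
  hemisphere S, so the sign is −
  λ: split at 3 digits → 051° and 49.311′; 51 + 49.311/60 = 51.8218500
  E ⇒ keep positive
Point 2:
  φ: 27.43′ = 0.457167°; total 89.4571667
  hemisphere S, so the sign is −
  Longitude: 134 + 19.71/60 = 134.3285000
  E ⇒ keep positive
Point 3:
  Lat: split at 2 digits → 88° and 28.8394′; 88 + 28.8394/60 = 88.4806567
  S → negative
  Longitude: split at 3 digits → 029° and 46.52927′; 29 + 46.52927/60 = 29.7754878
  E ⇒ keep positive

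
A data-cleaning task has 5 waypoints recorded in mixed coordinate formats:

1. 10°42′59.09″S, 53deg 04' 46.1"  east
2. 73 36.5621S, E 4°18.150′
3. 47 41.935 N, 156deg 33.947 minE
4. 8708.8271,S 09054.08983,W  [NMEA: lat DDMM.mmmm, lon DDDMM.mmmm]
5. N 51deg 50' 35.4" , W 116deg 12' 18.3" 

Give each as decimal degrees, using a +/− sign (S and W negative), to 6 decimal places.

Point 1:
  Lat: 10 + 42/60 + 59.09/3600 = 10.7164139
  hemisphere S, so the sign is −
  Lon: 53° + 4/60 + 46.1/3600 = 53 + 0.066667 + 0.012806 = 53.0794722
  E → positive
Point 2:
  φ: 36.5621′ = 0.609368°; total 73.6093683
  S → negative
  Longitude: 4 + 18.15/60 = 4.3025000
  E ⇒ keep positive
Point 3:
  Latitude: 47 + 41.935/60 = 47.6989167
  N → positive
  Lon: 33.947′ = 0.565783°; total 156.5657833
  E ⇒ keep positive
Point 4:
  Lat: split at 2 digits → 87° and 8.8271′; 87 + 8.8271/60 = 87.1471183
  S ⇒ negate
  λ: degrees = first 3 digits = 90, minutes = 54.08983; 90 + 54.08983/60 = 90.9014972
  hemisphere W, so the sign is −
Point 5:
  Latitude: 50′ + 35.4″ = 50.59000′; 51 + 50.59000/60 = 51.8431667
  N ⇒ keep positive
  Longitude: 116 + 12/60 + 18.3/3600 = 116.2050833
  hemisphere W, so the sign is −

1. -10.716414, 53.079472
2. -73.609368, 4.302500
3. 47.698917, 156.565783
4. -87.147118, -90.901497
5. 51.843167, -116.205083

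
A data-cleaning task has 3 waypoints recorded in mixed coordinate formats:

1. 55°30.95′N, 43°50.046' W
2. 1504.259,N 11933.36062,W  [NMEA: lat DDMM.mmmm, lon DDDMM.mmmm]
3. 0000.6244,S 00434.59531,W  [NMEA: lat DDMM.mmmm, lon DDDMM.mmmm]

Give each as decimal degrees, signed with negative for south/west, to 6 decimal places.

Point 1:
  Lat: 55 + 30.95/60 = 55.5158333
  N → positive
  Lon: 43 + 50.046/60 = 43.8341000
  W → negative
Point 2:
  Lat: split at 2 digits → 15° and 4.259′; 15 + 4.259/60 = 15.0709833
  N ⇒ keep positive
  Lon: split at 3 digits → 119° and 33.36062′; 119 + 33.36062/60 = 119.5560103
  W ⇒ negate
Point 3:
  Latitude: split at 2 digits → 00° and 0.6244′; 0 + 0.6244/60 = 0.0104067
  S ⇒ negate
  Lon: split at 3 digits → 004° and 34.59531′; 4 + 34.59531/60 = 4.5765885
  W ⇒ negate

1. 55.515833, -43.834100
2. 15.070983, -119.556010
3. -0.010407, -4.576589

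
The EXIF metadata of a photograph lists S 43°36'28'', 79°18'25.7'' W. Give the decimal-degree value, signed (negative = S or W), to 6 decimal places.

-43.607778, -79.307139

Lat: 43° + 36/60 + 28/3600 = 43 + 0.600000 + 0.007778 = 43.6077778
S → negative
Longitude: 18′ + 25.7″ = 18.42833′; 79 + 18.42833/60 = 79.3071389
W ⇒ negate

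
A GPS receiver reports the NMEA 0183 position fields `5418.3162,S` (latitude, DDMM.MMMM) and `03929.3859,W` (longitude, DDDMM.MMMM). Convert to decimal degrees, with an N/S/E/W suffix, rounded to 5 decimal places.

Lat: degrees = first 2 digits = 54, minutes = 18.3162; 54 + 18.3162/60 = 54.305270
Longitude: degrees = first 3 digits = 39, minutes = 29.3859; 39 + 29.3859/60 = 39.489765

54.30527° S, 39.48977° W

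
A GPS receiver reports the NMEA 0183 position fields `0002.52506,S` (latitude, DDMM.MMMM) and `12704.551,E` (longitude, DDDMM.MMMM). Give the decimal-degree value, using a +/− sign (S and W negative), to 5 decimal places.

-0.04208, 127.07585

φ: degrees = first 2 digits = 0, minutes = 2.52506; 0 + 2.52506/60 = 0.042084
S ⇒ negate
Longitude: split at 3 digits → 127° and 4.551′; 127 + 4.551/60 = 127.075850
E ⇒ keep positive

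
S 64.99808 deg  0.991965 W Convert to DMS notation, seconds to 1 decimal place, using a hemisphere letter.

φ: whole degrees 64; 59.88480′ → 59′ and 53.088″
λ: 0.991965 × 60 = 59.51790′ → 59′, remainder × 60 = 31.074″

64°59′53.1″ S, 0°59′31.1″ W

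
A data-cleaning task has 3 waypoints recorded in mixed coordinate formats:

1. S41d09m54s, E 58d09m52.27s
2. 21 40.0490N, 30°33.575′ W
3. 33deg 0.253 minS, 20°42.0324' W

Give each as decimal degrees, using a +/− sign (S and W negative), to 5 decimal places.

1. -41.16500, 58.16452
2. 21.66748, -30.55958
3. -33.00422, -20.70054

Point 1:
  Latitude: 41 + 9/60 + 54/3600 = 41.165000
  hemisphere S, so the sign is −
  λ: 58 + 9/60 + 52.27/3600 = 58.164519
  E ⇒ keep positive
Point 2:
  Lat: 21 + 40.049/60 = 21.667483
  N → positive
  Lon: 30 + 33.575/60 = 30.559583
  W → negative
Point 3:
  Latitude: 0.253′ = 0.004217°; total 33.004217
  S ⇒ negate
  Lon: 20 + 42.0324/60 = 20.700540
  W → negative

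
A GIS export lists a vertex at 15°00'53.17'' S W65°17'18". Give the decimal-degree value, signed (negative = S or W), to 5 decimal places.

-15.01477, -65.28833

Lat: 0′ + 53.17″ = 0.88617′; 15 + 0.88617/60 = 15.014769
S → negative
Lon: 65° + 17/60 + 18/3600 = 65 + 0.283333 + 0.005000 = 65.288333
hemisphere W, so the sign is −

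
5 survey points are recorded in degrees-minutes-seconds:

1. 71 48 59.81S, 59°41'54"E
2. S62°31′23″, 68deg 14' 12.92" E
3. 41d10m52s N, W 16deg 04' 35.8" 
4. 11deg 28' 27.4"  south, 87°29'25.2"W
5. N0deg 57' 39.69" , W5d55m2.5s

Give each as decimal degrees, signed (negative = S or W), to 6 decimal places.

Point 1:
  φ: 48′ + 59.81″ = 48.99683′; 71 + 48.99683/60 = 71.8166139
  hemisphere S, so the sign is −
  λ: 41′ + 54″ = 41.90000′; 59 + 41.90000/60 = 59.6983333
  E → positive
Point 2:
  Lat: 31′ + 23″ = 31.38333′; 62 + 31.38333/60 = 62.5230556
  hemisphere S, so the sign is −
  Longitude: 68 + 14/60 + 12.92/3600 = 68.2369222
  E ⇒ keep positive
Point 3:
  φ: 41 + 10/60 + 52/3600 = 41.1811111
  N → positive
  λ: 16° + 4/60 + 35.8/3600 = 16 + 0.066667 + 0.009944 = 16.0766111
  W ⇒ negate
Point 4:
  Lat: 28′ + 27.4″ = 28.45667′; 11 + 28.45667/60 = 11.4742778
  S → negative
  λ: 29′ + 25.2″ = 29.42000′; 87 + 29.42000/60 = 87.4903333
  W → negative
Point 5:
  Latitude: 0 + 57/60 + 39.69/3600 = 0.9610250
  N → positive
  λ: 55′ + 2.5″ = 55.04167′; 5 + 55.04167/60 = 5.9173611
  W → negative

1. -71.816614, 59.698333
2. -62.523056, 68.236922
3. 41.181111, -16.076611
4. -11.474278, -87.490333
5. 0.961025, -5.917361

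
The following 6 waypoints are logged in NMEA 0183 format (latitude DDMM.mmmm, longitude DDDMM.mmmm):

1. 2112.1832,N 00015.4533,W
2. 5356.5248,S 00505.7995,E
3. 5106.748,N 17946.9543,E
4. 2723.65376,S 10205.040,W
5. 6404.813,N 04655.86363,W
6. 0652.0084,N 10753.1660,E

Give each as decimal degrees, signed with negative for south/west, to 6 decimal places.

1. 21.203053, -0.257555
2. -53.942080, 5.096658
3. 51.112467, 179.782572
4. -27.394229, -102.084000
5. 64.080217, -46.931061
6. 6.866807, 107.886100

Point 1:
  Lat: degrees = first 2 digits = 21, minutes = 12.1832; 21 + 12.1832/60 = 21.2030533
  N → positive
  λ: split at 3 digits → 000° and 15.4533′; 0 + 15.4533/60 = 0.2575550
  W ⇒ negate
Point 2:
  Latitude: degrees = first 2 digits = 53, minutes = 56.5248; 53 + 56.5248/60 = 53.9420800
  S → negative
  λ: degrees = first 3 digits = 5, minutes = 5.7995; 5 + 5.7995/60 = 5.0966583
  E → positive
Point 3:
  φ: split at 2 digits → 51° and 6.748′; 51 + 6.748/60 = 51.1124667
  N → positive
  λ: split at 3 digits → 179° and 46.9543′; 179 + 46.9543/60 = 179.7825717
  E → positive
Point 4:
  Latitude: degrees = first 2 digits = 27, minutes = 23.65376; 27 + 23.65376/60 = 27.3942293
  S ⇒ negate
  Lon: split at 3 digits → 102° and 5.04′; 102 + 5.04/60 = 102.0840000
  hemisphere W, so the sign is −
Point 5:
  φ: split at 2 digits → 64° and 4.813′; 64 + 4.813/60 = 64.0802167
  N ⇒ keep positive
  Lon: split at 3 digits → 046° and 55.86363′; 46 + 55.86363/60 = 46.9310605
  W ⇒ negate
Point 6:
  Latitude: split at 2 digits → 06° and 52.0084′; 6 + 52.0084/60 = 6.8668067
  N → positive
  λ: degrees = first 3 digits = 107, minutes = 53.166; 107 + 53.166/60 = 107.8861000
  E → positive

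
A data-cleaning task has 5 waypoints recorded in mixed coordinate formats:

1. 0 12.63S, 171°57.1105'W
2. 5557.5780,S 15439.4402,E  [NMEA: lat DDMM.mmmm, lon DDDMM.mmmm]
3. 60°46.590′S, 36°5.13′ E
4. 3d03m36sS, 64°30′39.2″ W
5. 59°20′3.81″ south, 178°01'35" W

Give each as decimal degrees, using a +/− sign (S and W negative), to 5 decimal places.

1. -0.21050, -171.95184
2. -55.95963, 154.65734
3. -60.77650, 36.08550
4. -3.06000, -64.51089
5. -59.33439, -178.02639

Point 1:
  Lat: 12.63′ = 0.210500°; total 0.210500
  S ⇒ negate
  λ: 57.1105′ = 0.951842°; total 171.951842
  W → negative
Point 2:
  φ: split at 2 digits → 55° and 57.578′; 55 + 57.578/60 = 55.959633
  hemisphere S, so the sign is −
  Lon: split at 3 digits → 154° and 39.4402′; 154 + 39.4402/60 = 154.657337
  E → positive
Point 3:
  φ: 46.59′ = 0.776500°; total 60.776500
  hemisphere S, so the sign is −
  Lon: 36 + 5.13/60 = 36.085500
  E → positive
Point 4:
  φ: 3 + 3/60 + 36/3600 = 3.060000
  hemisphere S, so the sign is −
  Lon: 30′ + 39.2″ = 30.65333′; 64 + 30.65333/60 = 64.510889
  hemisphere W, so the sign is −
Point 5:
  Lat: 20′ + 3.81″ = 20.06350′; 59 + 20.06350/60 = 59.334392
  S ⇒ negate
  Longitude: 178 + 1/60 + 35/3600 = 178.026389
  W → negative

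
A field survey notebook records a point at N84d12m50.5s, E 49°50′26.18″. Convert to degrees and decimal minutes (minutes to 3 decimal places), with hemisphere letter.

Latitude: seconds/60 = 0.84167; minutes = 12 + 0.84167 = 12.84167
Lon: 50 + 26.18/60 = 50.43633′

84° 12.842′ N, 49° 50.436′ E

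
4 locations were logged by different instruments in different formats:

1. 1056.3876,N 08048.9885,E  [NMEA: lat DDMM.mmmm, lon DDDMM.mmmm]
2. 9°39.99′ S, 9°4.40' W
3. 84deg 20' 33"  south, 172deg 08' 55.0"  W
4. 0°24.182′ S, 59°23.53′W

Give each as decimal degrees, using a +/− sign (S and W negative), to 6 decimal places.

1. 10.939793, 80.816475
2. -9.666500, -9.073333
3. -84.342500, -172.148611
4. -0.403033, -59.392167

Point 1:
  Lat: degrees = first 2 digits = 10, minutes = 56.3876; 10 + 56.3876/60 = 10.9397933
  N → positive
  Lon: split at 3 digits → 080° and 48.9885′; 80 + 48.9885/60 = 80.8164750
  E → positive
Point 2:
  φ: 9 + 39.99/60 = 9.6665000
  S → negative
  λ: 4.4′ = 0.073333°; total 9.0733333
  W ⇒ negate
Point 3:
  φ: 84 + 20/60 + 33/3600 = 84.3425000
  hemisphere S, so the sign is −
  Longitude: 172° + 8/60 + 55/3600 = 172 + 0.133333 + 0.015278 = 172.1486111
  W ⇒ negate
Point 4:
  Latitude: 0 + 24.182/60 = 0.4030333
  S ⇒ negate
  Lon: 59 + 23.53/60 = 59.3921667
  hemisphere W, so the sign is −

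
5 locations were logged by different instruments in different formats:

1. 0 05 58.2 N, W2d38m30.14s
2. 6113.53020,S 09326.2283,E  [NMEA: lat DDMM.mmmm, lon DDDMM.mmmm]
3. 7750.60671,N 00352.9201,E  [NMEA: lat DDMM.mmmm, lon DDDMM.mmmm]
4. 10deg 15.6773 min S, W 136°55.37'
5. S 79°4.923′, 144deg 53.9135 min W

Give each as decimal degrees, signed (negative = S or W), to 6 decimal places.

1. 0.099500, -2.641706
2. -61.225503, 93.437138
3. 77.843445, 3.882002
4. -10.261288, -136.922833
5. -79.082050, -144.898558

Point 1:
  Lat: 0 + 5/60 + 58.2/3600 = 0.0995000
  N ⇒ keep positive
  Lon: 38′ + 30.14″ = 38.50233′; 2 + 38.50233/60 = 2.6417056
  W ⇒ negate
Point 2:
  Lat: degrees = first 2 digits = 61, minutes = 13.5302; 61 + 13.5302/60 = 61.2255033
  S → negative
  Lon: degrees = first 3 digits = 93, minutes = 26.2283; 93 + 26.2283/60 = 93.4371383
  E ⇒ keep positive
Point 3:
  Latitude: split at 2 digits → 77° and 50.60671′; 77 + 50.60671/60 = 77.8434452
  N ⇒ keep positive
  λ: degrees = first 3 digits = 3, minutes = 52.9201; 3 + 52.9201/60 = 3.8820017
  E → positive
Point 4:
  Latitude: 10 + 15.6773/60 = 10.2612883
  hemisphere S, so the sign is −
  λ: 55.37′ = 0.922833°; total 136.9228333
  hemisphere W, so the sign is −
Point 5:
  Latitude: 4.923′ = 0.082050°; total 79.0820500
  S ⇒ negate
  Lon: 53.9135′ = 0.898558°; total 144.8985583
  W ⇒ negate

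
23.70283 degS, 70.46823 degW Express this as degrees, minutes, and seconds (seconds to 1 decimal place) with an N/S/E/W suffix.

23°42′10.2″ S, 70°28′5.6″ W

φ: whole degrees 23; 42.16980′ → 42′ and 10.188″
Lon: 0.468230° → 28.09380′; 0.09380 × 60 = 5.628″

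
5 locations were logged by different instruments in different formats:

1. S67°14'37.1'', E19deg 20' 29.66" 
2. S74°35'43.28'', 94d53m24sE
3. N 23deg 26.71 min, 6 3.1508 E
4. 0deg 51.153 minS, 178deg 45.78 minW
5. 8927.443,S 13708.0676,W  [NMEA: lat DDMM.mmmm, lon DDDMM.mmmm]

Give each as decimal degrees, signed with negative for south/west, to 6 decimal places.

Point 1:
  Latitude: 67 + 14/60 + 37.1/3600 = 67.2436389
  S ⇒ negate
  Lon: 20′ + 29.66″ = 20.49433′; 19 + 20.49433/60 = 19.3415722
  E → positive
Point 2:
  φ: 35′ + 43.28″ = 35.72133′; 74 + 35.72133/60 = 74.5953556
  S ⇒ negate
  λ: 94° + 53/60 + 24/3600 = 94 + 0.883333 + 0.006667 = 94.8900000
  E → positive
Point 3:
  Latitude: 23 + 26.71/60 = 23.4451667
  N ⇒ keep positive
  λ: 6 + 3.1508/60 = 6.0525133
  E → positive
Point 4:
  Latitude: 51.153′ = 0.852550°; total 0.8525500
  S ⇒ negate
  λ: 178 + 45.78/60 = 178.7630000
  W → negative
Point 5:
  φ: degrees = first 2 digits = 89, minutes = 27.443; 89 + 27.443/60 = 89.4573833
  S ⇒ negate
  λ: split at 3 digits → 137° and 8.0676′; 137 + 8.0676/60 = 137.1344600
  W ⇒ negate

1. -67.243639, 19.341572
2. -74.595356, 94.890000
3. 23.445167, 6.052513
4. -0.852550, -178.763000
5. -89.457383, -137.134460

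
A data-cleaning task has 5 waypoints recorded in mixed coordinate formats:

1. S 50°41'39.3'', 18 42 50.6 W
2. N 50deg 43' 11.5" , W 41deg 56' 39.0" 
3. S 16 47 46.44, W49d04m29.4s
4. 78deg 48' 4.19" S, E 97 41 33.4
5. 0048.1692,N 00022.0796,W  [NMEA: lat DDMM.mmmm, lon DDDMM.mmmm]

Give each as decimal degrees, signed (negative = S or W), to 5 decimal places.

Point 1:
  Lat: 50° + 41/60 + 39.3/3600 = 50 + 0.683333 + 0.010917 = 50.694250
  hemisphere S, so the sign is −
  Longitude: 42′ + 50.6″ = 42.84333′; 18 + 42.84333/60 = 18.714056
  W ⇒ negate
Point 2:
  Lat: 50 + 43/60 + 11.5/3600 = 50.719861
  N ⇒ keep positive
  Longitude: 41° + 56/60 + 39/3600 = 41 + 0.933333 + 0.010833 = 41.944167
  W → negative
Point 3:
  Lat: 47′ + 46.44″ = 47.77400′; 16 + 47.77400/60 = 16.796233
  hemisphere S, so the sign is −
  λ: 49 + 4/60 + 29.4/3600 = 49.074833
  W ⇒ negate
Point 4:
  Latitude: 78° + 48/60 + 4.19/3600 = 78 + 0.800000 + 0.001164 = 78.801164
  hemisphere S, so the sign is −
  Lon: 41′ + 33.4″ = 41.55667′; 97 + 41.55667/60 = 97.692611
  E → positive
Point 5:
  Lat: split at 2 digits → 00° and 48.1692′; 0 + 48.1692/60 = 0.802820
  N ⇒ keep positive
  λ: split at 3 digits → 000° and 22.0796′; 0 + 22.0796/60 = 0.367993
  hemisphere W, so the sign is −

1. -50.69425, -18.71406
2. 50.71986, -41.94417
3. -16.79623, -49.07483
4. -78.80116, 97.69261
5. 0.80282, -0.36799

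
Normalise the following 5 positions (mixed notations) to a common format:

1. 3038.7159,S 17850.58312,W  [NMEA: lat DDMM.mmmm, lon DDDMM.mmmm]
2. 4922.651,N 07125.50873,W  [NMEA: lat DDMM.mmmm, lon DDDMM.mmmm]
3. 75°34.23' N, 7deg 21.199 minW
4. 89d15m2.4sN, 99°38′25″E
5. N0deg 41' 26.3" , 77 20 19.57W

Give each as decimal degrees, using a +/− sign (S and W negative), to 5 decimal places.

Point 1:
  φ: degrees = first 2 digits = 30, minutes = 38.7159; 30 + 38.7159/60 = 30.645265
  S ⇒ negate
  λ: split at 3 digits → 178° and 50.58312′; 178 + 50.58312/60 = 178.843052
  W → negative
Point 2:
  φ: degrees = first 2 digits = 49, minutes = 22.651; 49 + 22.651/60 = 49.377517
  N ⇒ keep positive
  Lon: degrees = first 3 digits = 71, minutes = 25.50873; 71 + 25.50873/60 = 71.425146
  W ⇒ negate
Point 3:
  φ: 75 + 34.23/60 = 75.570500
  N ⇒ keep positive
  λ: 21.199′ = 0.353317°; total 7.353317
  W ⇒ negate
Point 4:
  φ: 15′ + 2.4″ = 15.04000′; 89 + 15.04000/60 = 89.250667
  N → positive
  Lon: 99° + 38/60 + 25/3600 = 99 + 0.633333 + 0.006944 = 99.640278
  E ⇒ keep positive
Point 5:
  Latitude: 0 + 41/60 + 26.3/3600 = 0.690639
  N → positive
  Lon: 77° + 20/60 + 19.57/3600 = 77 + 0.333333 + 0.005436 = 77.338769
  W ⇒ negate

1. -30.64527, -178.84305
2. 49.37752, -71.42515
3. 75.57050, -7.35332
4. 89.25067, 99.64028
5. 0.69064, -77.33877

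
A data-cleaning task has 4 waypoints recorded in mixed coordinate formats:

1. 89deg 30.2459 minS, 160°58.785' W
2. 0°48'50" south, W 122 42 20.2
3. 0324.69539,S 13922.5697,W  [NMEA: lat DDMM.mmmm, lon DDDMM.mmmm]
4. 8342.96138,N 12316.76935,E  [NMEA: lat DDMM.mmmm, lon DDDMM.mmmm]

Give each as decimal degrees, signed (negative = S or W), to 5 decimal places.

1. -89.50410, -160.97975
2. -0.81389, -122.70561
3. -3.41159, -139.37616
4. 83.71602, 123.27949

Point 1:
  Latitude: 30.2459′ = 0.504098°; total 89.504098
  hemisphere S, so the sign is −
  λ: 160 + 58.785/60 = 160.979750
  W ⇒ negate
Point 2:
  Latitude: 48′ + 50″ = 48.83333′; 0 + 48.83333/60 = 0.813889
  S ⇒ negate
  λ: 42′ + 20.2″ = 42.33667′; 122 + 42.33667/60 = 122.705611
  hemisphere W, so the sign is −
Point 3:
  Latitude: split at 2 digits → 03° and 24.69539′; 3 + 24.69539/60 = 3.411590
  S ⇒ negate
  λ: degrees = first 3 digits = 139, minutes = 22.5697; 139 + 22.5697/60 = 139.376162
  hemisphere W, so the sign is −
Point 4:
  φ: degrees = first 2 digits = 83, minutes = 42.96138; 83 + 42.96138/60 = 83.716023
  N ⇒ keep positive
  λ: split at 3 digits → 123° and 16.76935′; 123 + 16.76935/60 = 123.279489
  E → positive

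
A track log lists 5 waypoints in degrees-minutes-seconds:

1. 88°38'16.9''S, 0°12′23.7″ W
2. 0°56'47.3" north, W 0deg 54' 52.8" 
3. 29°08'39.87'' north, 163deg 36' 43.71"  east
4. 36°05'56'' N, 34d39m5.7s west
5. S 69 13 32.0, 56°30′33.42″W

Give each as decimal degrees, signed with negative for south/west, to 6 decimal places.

1. -88.638028, -0.206583
2. 0.946472, -0.914667
3. 29.144408, 163.612142
4. 36.098889, -34.651583
5. -69.225556, -56.509283

Point 1:
  Latitude: 38′ + 16.9″ = 38.28167′; 88 + 38.28167/60 = 88.6380278
  S ⇒ negate
  λ: 0 + 12/60 + 23.7/3600 = 0.2065833
  hemisphere W, so the sign is −
Point 2:
  Lat: 0 + 56/60 + 47.3/3600 = 0.9464722
  N ⇒ keep positive
  Longitude: 0 + 54/60 + 52.8/3600 = 0.9146667
  W → negative
Point 3:
  φ: 29 + 8/60 + 39.87/3600 = 29.1444083
  N ⇒ keep positive
  Lon: 163° + 36/60 + 43.71/3600 = 163 + 0.600000 + 0.012142 = 163.6121417
  E → positive
Point 4:
  φ: 36° + 5/60 + 56/3600 = 36 + 0.083333 + 0.015556 = 36.0988889
  N → positive
  λ: 34° + 39/60 + 5.7/3600 = 34 + 0.650000 + 0.001583 = 34.6515833
  W ⇒ negate
Point 5:
  Latitude: 13′ + 32″ = 13.53333′; 69 + 13.53333/60 = 69.2255556
  S → negative
  λ: 30′ + 33.42″ = 30.55700′; 56 + 30.55700/60 = 56.5092833
  hemisphere W, so the sign is −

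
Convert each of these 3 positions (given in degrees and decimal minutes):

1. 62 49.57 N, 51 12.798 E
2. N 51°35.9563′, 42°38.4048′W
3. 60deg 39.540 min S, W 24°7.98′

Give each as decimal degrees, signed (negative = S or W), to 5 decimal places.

1. 62.82617, 51.21330
2. 51.59927, -42.64008
3. -60.65900, -24.13300

Point 1:
  Lat: 49.57′ = 0.826167°; total 62.826167
  N → positive
  Longitude: 12.798′ = 0.213300°; total 51.213300
  E → positive
Point 2:
  Latitude: 35.9563′ = 0.599272°; total 51.599272
  N ⇒ keep positive
  Longitude: 42 + 38.4048/60 = 42.640080
  W → negative
Point 3:
  φ: 39.54′ = 0.659000°; total 60.659000
  hemisphere S, so the sign is −
  Longitude: 24 + 7.98/60 = 24.133000
  hemisphere W, so the sign is −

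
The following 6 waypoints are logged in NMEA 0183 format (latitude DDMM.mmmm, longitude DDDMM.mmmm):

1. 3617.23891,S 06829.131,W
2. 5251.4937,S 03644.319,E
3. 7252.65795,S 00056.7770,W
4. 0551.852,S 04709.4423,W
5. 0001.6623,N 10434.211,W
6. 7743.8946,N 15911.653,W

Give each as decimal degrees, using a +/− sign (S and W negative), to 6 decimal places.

1. -36.287315, -68.485517
2. -52.858228, 36.738650
3. -72.877633, -0.946283
4. -5.864200, -47.157372
5. 0.027705, -104.570183
6. 77.731577, -159.194217

Point 1:
  φ: split at 2 digits → 36° and 17.23891′; 36 + 17.23891/60 = 36.2873152
  S ⇒ negate
  Longitude: degrees = first 3 digits = 68, minutes = 29.131; 68 + 29.131/60 = 68.4855167
  W → negative
Point 2:
  Lat: degrees = first 2 digits = 52, minutes = 51.4937; 52 + 51.4937/60 = 52.8582283
  S → negative
  Lon: degrees = first 3 digits = 36, minutes = 44.319; 36 + 44.319/60 = 36.7386500
  E ⇒ keep positive
Point 3:
  Latitude: degrees = first 2 digits = 72, minutes = 52.65795; 72 + 52.65795/60 = 72.8776325
  hemisphere S, so the sign is −
  Lon: degrees = first 3 digits = 0, minutes = 56.777; 0 + 56.777/60 = 0.9462833
  W ⇒ negate
Point 4:
  Lat: split at 2 digits → 05° and 51.852′; 5 + 51.852/60 = 5.8642000
  S → negative
  λ: split at 3 digits → 047° and 9.4423′; 47 + 9.4423/60 = 47.1573717
  W ⇒ negate
Point 5:
  Latitude: degrees = first 2 digits = 0, minutes = 1.6623; 0 + 1.6623/60 = 0.0277050
  N → positive
  Longitude: split at 3 digits → 104° and 34.211′; 104 + 34.211/60 = 104.5701833
  hemisphere W, so the sign is −
Point 6:
  Latitude: degrees = first 2 digits = 77, minutes = 43.8946; 77 + 43.8946/60 = 77.7315767
  N ⇒ keep positive
  λ: degrees = first 3 digits = 159, minutes = 11.653; 159 + 11.653/60 = 159.1942167
  W ⇒ negate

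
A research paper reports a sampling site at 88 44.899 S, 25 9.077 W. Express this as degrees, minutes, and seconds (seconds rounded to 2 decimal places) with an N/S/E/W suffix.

Lat: fractional minutes 0.89900 × 60 = 53.9400″
Longitude: 9.07700′ → 9′ and 0.07700 × 60 = 4.6200″

88°44′53.94″ S, 25°09′4.62″ W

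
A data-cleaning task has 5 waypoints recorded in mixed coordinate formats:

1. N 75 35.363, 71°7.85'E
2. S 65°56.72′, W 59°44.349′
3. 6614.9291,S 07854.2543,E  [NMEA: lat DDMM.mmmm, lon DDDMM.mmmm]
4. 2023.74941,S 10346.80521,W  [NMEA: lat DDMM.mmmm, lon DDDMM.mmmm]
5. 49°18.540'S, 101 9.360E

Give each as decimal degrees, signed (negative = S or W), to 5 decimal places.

Point 1:
  Lat: 35.363′ = 0.589383°; total 75.589383
  N → positive
  Lon: 71 + 7.85/60 = 71.130833
  E → positive
Point 2:
  Latitude: 56.72′ = 0.945333°; total 65.945333
  S → negative
  Lon: 59 + 44.349/60 = 59.739150
  hemisphere W, so the sign is −
Point 3:
  φ: split at 2 digits → 66° and 14.9291′; 66 + 14.9291/60 = 66.248818
  S ⇒ negate
  Longitude: split at 3 digits → 078° and 54.2543′; 78 + 54.2543/60 = 78.904238
  E ⇒ keep positive
Point 4:
  φ: split at 2 digits → 20° and 23.74941′; 20 + 23.74941/60 = 20.395824
  hemisphere S, so the sign is −
  Longitude: split at 3 digits → 103° and 46.80521′; 103 + 46.80521/60 = 103.780087
  W → negative
Point 5:
  Latitude: 49 + 18.54/60 = 49.309000
  S ⇒ negate
  Longitude: 101 + 9.36/60 = 101.156000
  E ⇒ keep positive

1. 75.58938, 71.13083
2. -65.94533, -59.73915
3. -66.24882, 78.90424
4. -20.39582, -103.78009
5. -49.30900, 101.15600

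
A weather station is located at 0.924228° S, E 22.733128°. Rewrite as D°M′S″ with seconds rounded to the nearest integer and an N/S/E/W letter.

0°55′27″ S, 22°43′59″ E

φ: 0.924228 × 60 = 55.45368′ → 55′, remainder × 60 = 27.22″
λ: whole degrees 22; 43.98768′ → 43′ and 59.26″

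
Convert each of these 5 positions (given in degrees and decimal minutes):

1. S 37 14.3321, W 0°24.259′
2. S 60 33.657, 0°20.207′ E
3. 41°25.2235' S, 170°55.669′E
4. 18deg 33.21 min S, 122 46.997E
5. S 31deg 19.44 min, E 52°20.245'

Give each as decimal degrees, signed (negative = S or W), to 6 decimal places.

1. -37.238868, -0.404317
2. -60.560950, 0.336783
3. -41.420392, 170.927817
4. -18.553500, 122.783283
5. -31.324000, 52.337417

Point 1:
  Latitude: 37 + 14.3321/60 = 37.2388683
  S → negative
  λ: 24.259′ = 0.404317°; total 0.4043167
  hemisphere W, so the sign is −
Point 2:
  Lat: 60 + 33.657/60 = 60.5609500
  S → negative
  λ: 0 + 20.207/60 = 0.3367833
  E → positive
Point 3:
  Latitude: 41 + 25.2235/60 = 41.4203917
  S ⇒ negate
  Longitude: 55.669′ = 0.927817°; total 170.9278167
  E ⇒ keep positive
Point 4:
  Latitude: 33.21′ = 0.553500°; total 18.5535000
  S ⇒ negate
  Lon: 122 + 46.997/60 = 122.7832833
  E → positive
Point 5:
  Latitude: 19.44′ = 0.324000°; total 31.3240000
  S → negative
  Longitude: 20.245′ = 0.337417°; total 52.3374167
  E ⇒ keep positive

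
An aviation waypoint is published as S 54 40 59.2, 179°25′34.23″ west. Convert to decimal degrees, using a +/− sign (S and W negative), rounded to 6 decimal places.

Lat: 54° + 40/60 + 59.2/3600 = 54 + 0.666667 + 0.016444 = 54.6831111
hemisphere S, so the sign is −
λ: 179° + 25/60 + 34.23/3600 = 179 + 0.416667 + 0.009508 = 179.4261750
W → negative

-54.683111, -179.426175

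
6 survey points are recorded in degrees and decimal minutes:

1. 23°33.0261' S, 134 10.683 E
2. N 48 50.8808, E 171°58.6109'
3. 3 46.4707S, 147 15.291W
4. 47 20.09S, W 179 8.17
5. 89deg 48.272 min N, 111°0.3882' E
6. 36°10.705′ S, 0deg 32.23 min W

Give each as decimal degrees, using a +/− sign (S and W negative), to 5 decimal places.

1. -23.55044, 134.17805
2. 48.84801, 171.97685
3. -3.77451, -147.25485
4. -47.33483, -179.13617
5. 89.80453, 111.00647
6. -36.17842, -0.53717

Point 1:
  Latitude: 33.0261′ = 0.550435°; total 23.550435
  S → negative
  Lon: 134 + 10.683/60 = 134.178050
  E → positive
Point 2:
  Latitude: 48 + 50.8808/60 = 48.848013
  N ⇒ keep positive
  Longitude: 58.6109′ = 0.976848°; total 171.976848
  E ⇒ keep positive
Point 3:
  Latitude: 3 + 46.4707/60 = 3.774512
  S → negative
  Lon: 15.291′ = 0.254850°; total 147.254850
  W → negative
Point 4:
  Latitude: 47 + 20.09/60 = 47.334833
  S ⇒ negate
  Longitude: 8.17′ = 0.136167°; total 179.136167
  W ⇒ negate
Point 5:
  Lat: 89 + 48.272/60 = 89.804533
  N ⇒ keep positive
  λ: 0.3882′ = 0.006470°; total 111.006470
  E ⇒ keep positive
Point 6:
  φ: 36 + 10.705/60 = 36.178417
  S ⇒ negate
  Longitude: 0 + 32.23/60 = 0.537167
  W ⇒ negate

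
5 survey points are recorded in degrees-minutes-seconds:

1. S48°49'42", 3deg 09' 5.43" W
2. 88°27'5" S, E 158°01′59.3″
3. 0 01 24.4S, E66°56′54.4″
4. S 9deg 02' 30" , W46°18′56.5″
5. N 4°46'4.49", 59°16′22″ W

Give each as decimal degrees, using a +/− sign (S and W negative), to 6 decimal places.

1. -48.828333, -3.151508
2. -88.451389, 158.033139
3. -0.023444, 66.948444
4. -9.041667, -46.315694
5. 4.767914, -59.272778

Point 1:
  Latitude: 48 + 49/60 + 42/3600 = 48.8283333
  hemisphere S, so the sign is −
  Longitude: 3 + 9/60 + 5.43/3600 = 3.1515083
  W → negative
Point 2:
  Lat: 88 + 27/60 + 5/3600 = 88.4513889
  S → negative
  λ: 158 + 1/60 + 59.3/3600 = 158.0331389
  E → positive
Point 3:
  φ: 1′ + 24.4″ = 1.40667′; 0 + 1.40667/60 = 0.0234444
  S → negative
  Lon: 66° + 56/60 + 54.4/3600 = 66 + 0.933333 + 0.015111 = 66.9484444
  E → positive
Point 4:
  Latitude: 9° + 2/60 + 30/3600 = 9 + 0.033333 + 0.008333 = 9.0416667
  S ⇒ negate
  Longitude: 46 + 18/60 + 56.5/3600 = 46.3156944
  W ⇒ negate
Point 5:
  φ: 46′ + 4.49″ = 46.07483′; 4 + 46.07483/60 = 4.7679139
  N ⇒ keep positive
  Longitude: 16′ + 22″ = 16.36667′; 59 + 16.36667/60 = 59.2727778
  W ⇒ negate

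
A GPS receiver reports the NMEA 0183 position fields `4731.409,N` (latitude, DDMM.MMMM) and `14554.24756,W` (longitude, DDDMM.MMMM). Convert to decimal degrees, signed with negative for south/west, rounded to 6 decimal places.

Latitude: degrees = first 2 digits = 47, minutes = 31.409; 47 + 31.409/60 = 47.5234833
N ⇒ keep positive
Longitude: degrees = first 3 digits = 145, minutes = 54.24756; 145 + 54.24756/60 = 145.9041260
hemisphere W, so the sign is −

47.523483, -145.904126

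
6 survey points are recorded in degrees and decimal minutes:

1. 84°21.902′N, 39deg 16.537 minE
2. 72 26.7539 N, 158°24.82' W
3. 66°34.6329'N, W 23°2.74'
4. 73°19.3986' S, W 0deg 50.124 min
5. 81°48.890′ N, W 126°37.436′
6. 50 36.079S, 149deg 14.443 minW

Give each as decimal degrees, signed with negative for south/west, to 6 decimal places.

1. 84.365033, 39.275617
2. 72.445898, -158.413667
3. 66.577215, -23.045667
4. -73.323310, -0.835400
5. 81.814833, -126.623933
6. -50.601317, -149.240717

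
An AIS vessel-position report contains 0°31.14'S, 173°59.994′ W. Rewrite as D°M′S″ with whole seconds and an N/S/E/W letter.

0°31′8″ S, 174°00′0″ W

φ: fractional minutes 0.14000 × 60 = 8.40″
Longitude: 59.99400′ → 59′ and 0.99400 × 60 = 59.64″
rounding carry → 174°00′0″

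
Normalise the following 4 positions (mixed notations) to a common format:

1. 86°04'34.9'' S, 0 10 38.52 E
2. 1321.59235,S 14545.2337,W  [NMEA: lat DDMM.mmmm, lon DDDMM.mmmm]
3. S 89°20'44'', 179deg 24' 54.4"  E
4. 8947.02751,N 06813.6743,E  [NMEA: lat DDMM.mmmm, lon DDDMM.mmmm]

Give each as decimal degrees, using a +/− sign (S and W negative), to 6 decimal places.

1. -86.076361, 0.177367
2. -13.359873, -145.753895
3. -89.345556, 179.415111
4. 89.783792, 68.227905

Point 1:
  Latitude: 86° + 4/60 + 34.9/3600 = 86 + 0.066667 + 0.009694 = 86.0763611
  hemisphere S, so the sign is −
  Lon: 0 + 10/60 + 38.52/3600 = 0.1773667
  E ⇒ keep positive
Point 2:
  Lat: split at 2 digits → 13° and 21.59235′; 13 + 21.59235/60 = 13.3598725
  S → negative
  Longitude: split at 3 digits → 145° and 45.2337′; 145 + 45.2337/60 = 145.7538950
  W → negative
Point 3:
  φ: 89 + 20/60 + 44/3600 = 89.3455556
  S → negative
  Lon: 24′ + 54.4″ = 24.90667′; 179 + 24.90667/60 = 179.4151111
  E → positive
Point 4:
  φ: split at 2 digits → 89° and 47.02751′; 89 + 47.02751/60 = 89.7837918
  N ⇒ keep positive
  Longitude: degrees = first 3 digits = 68, minutes = 13.6743; 68 + 13.6743/60 = 68.2279050
  E → positive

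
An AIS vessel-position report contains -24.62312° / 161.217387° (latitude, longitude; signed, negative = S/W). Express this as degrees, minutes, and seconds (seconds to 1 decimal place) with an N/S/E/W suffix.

Latitude is negative → S; |value| = 24.623120
Latitude: 0.623120° → 37.38720′; 0.38720 × 60 = 23.232″
λ: 0.217387° → 13.04322′; 0.04322 × 60 = 2.593″

24°37′23.2″ S, 161°13′2.6″ E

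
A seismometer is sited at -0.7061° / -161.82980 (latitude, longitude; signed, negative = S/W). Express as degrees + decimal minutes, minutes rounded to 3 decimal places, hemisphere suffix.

0° 42.366′ S, 161° 49.788′ W

Latitude is negative → S; |value| = 0.706100
Lat: 0° + 0.706100 × 60 = 0° 42.36600′
Longitude is negative → W; |value| = 161.829800
λ: 161° + 0.829800 × 60 = 161° 49.78800′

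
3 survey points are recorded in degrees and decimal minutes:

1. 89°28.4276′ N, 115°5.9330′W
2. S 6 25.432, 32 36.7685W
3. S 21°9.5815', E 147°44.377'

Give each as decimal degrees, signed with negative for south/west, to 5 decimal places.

Point 1:
  φ: 89 + 28.4276/60 = 89.473793
  N → positive
  Lon: 115 + 5.933/60 = 115.098883
  hemisphere W, so the sign is −
Point 2:
  Lat: 6 + 25.432/60 = 6.423867
  S → negative
  λ: 32 + 36.7685/60 = 32.612808
  hemisphere W, so the sign is −
Point 3:
  Lat: 21 + 9.5815/60 = 21.159692
  hemisphere S, so the sign is −
  λ: 44.377′ = 0.739617°; total 147.739617
  E ⇒ keep positive

1. 89.47379, -115.09888
2. -6.42387, -32.61281
3. -21.15969, 147.73962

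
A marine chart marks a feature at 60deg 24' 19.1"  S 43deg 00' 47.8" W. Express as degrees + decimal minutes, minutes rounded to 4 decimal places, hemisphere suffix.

60° 24.3183′ S, 43° 0.7967′ W

Latitude: 24 + 19.1/60 = 24.318333′
Lon: seconds/60 = 0.79667; minutes = 0 + 0.79667 = 0.796667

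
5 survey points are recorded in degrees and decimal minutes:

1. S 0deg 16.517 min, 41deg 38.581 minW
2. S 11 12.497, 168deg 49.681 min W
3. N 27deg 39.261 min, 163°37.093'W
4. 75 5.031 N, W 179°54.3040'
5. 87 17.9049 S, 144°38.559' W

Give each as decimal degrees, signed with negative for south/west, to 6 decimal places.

Point 1:
  φ: 0 + 16.517/60 = 0.2752833
  S → negative
  Lon: 38.581′ = 0.643017°; total 41.6430167
  W ⇒ negate
Point 2:
  Lat: 12.497′ = 0.208283°; total 11.2082833
  hemisphere S, so the sign is −
  λ: 168 + 49.681/60 = 168.8280167
  W → negative
Point 3:
  φ: 27 + 39.261/60 = 27.6543500
  N ⇒ keep positive
  Longitude: 163 + 37.093/60 = 163.6182167
  hemisphere W, so the sign is −
Point 4:
  φ: 5.031′ = 0.083850°; total 75.0838500
  N ⇒ keep positive
  Longitude: 179 + 54.304/60 = 179.9050667
  W ⇒ negate
Point 5:
  φ: 17.9049′ = 0.298415°; total 87.2984150
  S ⇒ negate
  λ: 144 + 38.559/60 = 144.6426500
  hemisphere W, so the sign is −

1. -0.275283, -41.643017
2. -11.208283, -168.828017
3. 27.654350, -163.618217
4. 75.083850, -179.905067
5. -87.298415, -144.642650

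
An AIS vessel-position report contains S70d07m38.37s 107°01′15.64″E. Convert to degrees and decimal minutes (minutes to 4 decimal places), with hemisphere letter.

Latitude: 7 + 38.37/60 = 7.639500′
Lon: 1 + 15.64/60 = 1.260667′

70° 7.6395′ S, 107° 1.2607′ E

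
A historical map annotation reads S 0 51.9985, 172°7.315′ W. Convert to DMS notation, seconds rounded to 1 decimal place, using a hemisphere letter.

0°51′59.9″ S, 172°07′18.9″ W

φ: fractional minutes 0.99850 × 60 = 59.910″
λ: fractional minutes 0.31500 × 60 = 18.900″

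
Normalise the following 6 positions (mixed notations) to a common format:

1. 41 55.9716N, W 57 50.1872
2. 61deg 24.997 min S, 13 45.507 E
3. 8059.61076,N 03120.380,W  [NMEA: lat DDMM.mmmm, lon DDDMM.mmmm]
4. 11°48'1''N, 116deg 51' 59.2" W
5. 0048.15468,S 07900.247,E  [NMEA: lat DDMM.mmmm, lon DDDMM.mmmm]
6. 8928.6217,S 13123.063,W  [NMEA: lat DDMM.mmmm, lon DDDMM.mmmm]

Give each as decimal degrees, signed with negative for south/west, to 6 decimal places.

1. 41.932860, -57.836453
2. -61.416617, 13.758450
3. 80.993513, -31.339667
4. 11.800278, -116.866444
5. -0.802578, 79.004117
6. -89.477028, -131.384383

Point 1:
  φ: 55.9716′ = 0.932860°; total 41.9328600
  N → positive
  λ: 50.1872′ = 0.836453°; total 57.8364533
  hemisphere W, so the sign is −
Point 2:
  Lat: 24.997′ = 0.416617°; total 61.4166167
  hemisphere S, so the sign is −
  Longitude: 13 + 45.507/60 = 13.7584500
  E ⇒ keep positive
Point 3:
  φ: degrees = first 2 digits = 80, minutes = 59.61076; 80 + 59.61076/60 = 80.9935127
  N → positive
  Lon: split at 3 digits → 031° and 20.38′; 31 + 20.38/60 = 31.3396667
  W ⇒ negate
Point 4:
  φ: 48′ + 1″ = 48.01667′; 11 + 48.01667/60 = 11.8002778
  N ⇒ keep positive
  Lon: 51′ + 59.2″ = 51.98667′; 116 + 51.98667/60 = 116.8664444
  W ⇒ negate
Point 5:
  φ: split at 2 digits → 00° and 48.15468′; 0 + 48.15468/60 = 0.8025780
  S → negative
  λ: degrees = first 3 digits = 79, minutes = 0.247; 79 + 0.247/60 = 79.0041167
  E → positive
Point 6:
  Latitude: split at 2 digits → 89° and 28.6217′; 89 + 28.6217/60 = 89.4770283
  S → negative
  λ: split at 3 digits → 131° and 23.063′; 131 + 23.063/60 = 131.3843833
  W ⇒ negate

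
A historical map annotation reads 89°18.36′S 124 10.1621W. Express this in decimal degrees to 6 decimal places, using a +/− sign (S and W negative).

Lat: 89 + 18.36/60 = 89.3060000
S ⇒ negate
λ: 124 + 10.1621/60 = 124.1693683
W ⇒ negate

-89.306000, -124.169368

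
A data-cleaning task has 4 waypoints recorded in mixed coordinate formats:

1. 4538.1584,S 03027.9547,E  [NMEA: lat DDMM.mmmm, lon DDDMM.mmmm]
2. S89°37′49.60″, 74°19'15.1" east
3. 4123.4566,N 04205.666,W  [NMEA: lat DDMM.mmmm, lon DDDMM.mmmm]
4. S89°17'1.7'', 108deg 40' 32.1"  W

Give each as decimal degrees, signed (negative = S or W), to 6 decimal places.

Point 1:
  Lat: split at 2 digits → 45° and 38.1584′; 45 + 38.1584/60 = 45.6359733
  S ⇒ negate
  λ: split at 3 digits → 030° and 27.9547′; 30 + 27.9547/60 = 30.4659117
  E ⇒ keep positive
Point 2:
  Latitude: 89 + 37/60 + 49.6/3600 = 89.6304444
  hemisphere S, so the sign is −
  Lon: 74 + 19/60 + 15.1/3600 = 74.3208611
  E → positive
Point 3:
  Lat: degrees = first 2 digits = 41, minutes = 23.4566; 41 + 23.4566/60 = 41.3909433
  N → positive
  λ: split at 3 digits → 042° and 5.666′; 42 + 5.666/60 = 42.0944333
  hemisphere W, so the sign is −
Point 4:
  φ: 89° + 17/60 + 1.7/3600 = 89 + 0.283333 + 0.000472 = 89.2838056
  S ⇒ negate
  Longitude: 108 + 40/60 + 32.1/3600 = 108.6755833
  W → negative

1. -45.635973, 30.465912
2. -89.630444, 74.320861
3. 41.390943, -42.094433
4. -89.283806, -108.675583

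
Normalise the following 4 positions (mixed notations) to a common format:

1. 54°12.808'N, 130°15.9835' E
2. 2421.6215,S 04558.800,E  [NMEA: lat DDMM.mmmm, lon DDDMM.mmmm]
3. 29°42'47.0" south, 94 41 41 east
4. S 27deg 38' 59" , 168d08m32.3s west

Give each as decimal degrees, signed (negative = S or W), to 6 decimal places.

1. 54.213467, 130.266392
2. -24.360358, 45.980000
3. -29.713056, 94.694722
4. -27.649722, -168.142306

Point 1:
  Lat: 54 + 12.808/60 = 54.2134667
  N → positive
  Lon: 15.9835′ = 0.266392°; total 130.2663917
  E → positive
Point 2:
  φ: split at 2 digits → 24° and 21.6215′; 24 + 21.6215/60 = 24.3603583
  S ⇒ negate
  λ: degrees = first 3 digits = 45, minutes = 58.8; 45 + 58.8/60 = 45.9800000
  E → positive
Point 3:
  φ: 42′ + 47″ = 42.78333′; 29 + 42.78333/60 = 29.7130556
  S → negative
  Lon: 94° + 41/60 + 41/3600 = 94 + 0.683333 + 0.011389 = 94.6947222
  E ⇒ keep positive
Point 4:
  Latitude: 27° + 38/60 + 59/3600 = 27 + 0.633333 + 0.016389 = 27.6497222
  S ⇒ negate
  Longitude: 8′ + 32.3″ = 8.53833′; 168 + 8.53833/60 = 168.1423056
  hemisphere W, so the sign is −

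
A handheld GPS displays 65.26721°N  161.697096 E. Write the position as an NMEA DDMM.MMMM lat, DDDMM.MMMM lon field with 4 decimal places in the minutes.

6516.0326,N / 16141.8258,E

Lat: 65° + 0.267210 × 60 = 65° 16.032600′
Lon: 161° + 0.697096 × 60 = 161° 41.825760′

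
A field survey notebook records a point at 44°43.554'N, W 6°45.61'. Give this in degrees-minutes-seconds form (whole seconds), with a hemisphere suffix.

Lat: 43.55400′ → 43′ and 0.55400 × 60 = 33.24″
Longitude: fractional minutes 0.61000 × 60 = 36.60″

44°43′33″ N, 6°45′37″ W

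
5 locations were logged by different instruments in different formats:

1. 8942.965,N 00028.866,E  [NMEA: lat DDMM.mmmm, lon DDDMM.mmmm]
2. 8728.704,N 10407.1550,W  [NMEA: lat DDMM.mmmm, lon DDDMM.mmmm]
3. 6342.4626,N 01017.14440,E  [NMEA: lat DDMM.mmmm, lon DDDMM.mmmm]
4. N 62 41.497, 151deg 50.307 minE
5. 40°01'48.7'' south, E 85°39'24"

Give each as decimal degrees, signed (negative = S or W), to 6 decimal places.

Point 1:
  φ: split at 2 digits → 89° and 42.965′; 89 + 42.965/60 = 89.7160833
  N → positive
  Longitude: degrees = first 3 digits = 0, minutes = 28.866; 0 + 28.866/60 = 0.4811000
  E ⇒ keep positive
Point 2:
  φ: split at 2 digits → 87° and 28.704′; 87 + 28.704/60 = 87.4784000
  N → positive
  λ: degrees = first 3 digits = 104, minutes = 7.155; 104 + 7.155/60 = 104.1192500
  W → negative
Point 3:
  Lat: split at 2 digits → 63° and 42.4626′; 63 + 42.4626/60 = 63.7077100
  N → positive
  Longitude: split at 3 digits → 010° and 17.1444′; 10 + 17.1444/60 = 10.2857400
  E → positive
Point 4:
  Lat: 62 + 41.497/60 = 62.6916167
  N → positive
  Longitude: 151 + 50.307/60 = 151.8384500
  E → positive
Point 5:
  φ: 1′ + 48.7″ = 1.81167′; 40 + 1.81167/60 = 40.0301944
  S → negative
  λ: 39′ + 24″ = 39.40000′; 85 + 39.40000/60 = 85.6566667
  E → positive

1. 89.716083, 0.481100
2. 87.478400, -104.119250
3. 63.707710, 10.285740
4. 62.691617, 151.838450
5. -40.030194, 85.656667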